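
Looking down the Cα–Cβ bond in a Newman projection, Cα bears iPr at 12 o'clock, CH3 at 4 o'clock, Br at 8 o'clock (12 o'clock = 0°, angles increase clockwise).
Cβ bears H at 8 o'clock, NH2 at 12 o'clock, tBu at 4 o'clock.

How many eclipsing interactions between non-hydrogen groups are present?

Non-H eclipsing pairs: iPr(0°)/NH2(0°); CH3(120°)/tBu(120°) — 2 interactions.

2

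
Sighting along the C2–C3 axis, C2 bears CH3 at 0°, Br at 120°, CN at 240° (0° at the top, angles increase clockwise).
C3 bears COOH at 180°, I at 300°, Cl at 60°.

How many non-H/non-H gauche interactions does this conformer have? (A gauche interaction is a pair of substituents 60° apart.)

6

Non-H gauche pairs: CH3(0°)/I(300°); CH3(0°)/Cl(60°); Br(120°)/COOH(180°); Br(120°)/Cl(60°); CN(240°)/COOH(180°); CN(240°)/I(300°) — 6 interactions.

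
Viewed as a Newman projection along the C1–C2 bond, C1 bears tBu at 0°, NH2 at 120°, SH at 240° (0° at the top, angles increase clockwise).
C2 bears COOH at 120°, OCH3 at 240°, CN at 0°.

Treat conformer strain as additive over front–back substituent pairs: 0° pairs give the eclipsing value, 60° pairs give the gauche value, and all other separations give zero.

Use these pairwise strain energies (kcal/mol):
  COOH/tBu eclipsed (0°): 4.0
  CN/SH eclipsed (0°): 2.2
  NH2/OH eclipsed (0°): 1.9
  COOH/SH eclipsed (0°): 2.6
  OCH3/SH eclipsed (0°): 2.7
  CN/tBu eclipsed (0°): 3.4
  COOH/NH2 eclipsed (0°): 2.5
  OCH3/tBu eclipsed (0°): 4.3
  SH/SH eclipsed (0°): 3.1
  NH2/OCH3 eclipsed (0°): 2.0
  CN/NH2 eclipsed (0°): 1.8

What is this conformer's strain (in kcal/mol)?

This conformer (eclipsed): tBu–CN eclipsed, NH2–COOH eclipsed, SH–OCH3 eclipsed; 3.4 + 2.5 + 2.7 = 8.6 kcal/mol.

8.6 kcal/mol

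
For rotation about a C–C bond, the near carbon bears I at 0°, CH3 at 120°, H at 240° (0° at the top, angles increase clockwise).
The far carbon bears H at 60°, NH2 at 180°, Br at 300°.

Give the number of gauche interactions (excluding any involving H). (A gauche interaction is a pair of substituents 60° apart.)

2

Non-H gauche pairs: I(0°)/Br(300°); CH3(120°)/NH2(180°) — 2 interactions.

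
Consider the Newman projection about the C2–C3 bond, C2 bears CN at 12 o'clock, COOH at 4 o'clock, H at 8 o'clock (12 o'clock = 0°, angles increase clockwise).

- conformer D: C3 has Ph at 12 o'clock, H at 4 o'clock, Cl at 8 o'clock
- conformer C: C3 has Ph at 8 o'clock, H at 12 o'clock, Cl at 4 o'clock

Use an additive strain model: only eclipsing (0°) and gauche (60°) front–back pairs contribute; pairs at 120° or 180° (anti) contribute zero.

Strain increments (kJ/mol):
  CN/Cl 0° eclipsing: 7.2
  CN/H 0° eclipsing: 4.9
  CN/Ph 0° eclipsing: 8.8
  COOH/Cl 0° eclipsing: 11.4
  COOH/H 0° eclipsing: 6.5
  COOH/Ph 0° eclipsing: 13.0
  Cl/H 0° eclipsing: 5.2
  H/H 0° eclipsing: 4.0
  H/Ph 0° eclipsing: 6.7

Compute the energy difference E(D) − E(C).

-2.5 kJ/mol

D (eclipsed): CN(0°)/Ph(0°) eclipsed 8.8; COOH(120°)/H(120°) eclipsed 6.5; H(240°)/Cl(240°) eclipsed 5.2 → 20.5 kJ/mol.
C (eclipsed): CN(0°)/H(0°) eclipsed 4.9; COOH(120°)/Cl(120°) eclipsed 11.4; H(240°)/Ph(240°) eclipsed 6.7 → 23.0 kJ/mol.
E(D) − E(C) = 20.5 − 23.0 = -2.5 kJ/mol.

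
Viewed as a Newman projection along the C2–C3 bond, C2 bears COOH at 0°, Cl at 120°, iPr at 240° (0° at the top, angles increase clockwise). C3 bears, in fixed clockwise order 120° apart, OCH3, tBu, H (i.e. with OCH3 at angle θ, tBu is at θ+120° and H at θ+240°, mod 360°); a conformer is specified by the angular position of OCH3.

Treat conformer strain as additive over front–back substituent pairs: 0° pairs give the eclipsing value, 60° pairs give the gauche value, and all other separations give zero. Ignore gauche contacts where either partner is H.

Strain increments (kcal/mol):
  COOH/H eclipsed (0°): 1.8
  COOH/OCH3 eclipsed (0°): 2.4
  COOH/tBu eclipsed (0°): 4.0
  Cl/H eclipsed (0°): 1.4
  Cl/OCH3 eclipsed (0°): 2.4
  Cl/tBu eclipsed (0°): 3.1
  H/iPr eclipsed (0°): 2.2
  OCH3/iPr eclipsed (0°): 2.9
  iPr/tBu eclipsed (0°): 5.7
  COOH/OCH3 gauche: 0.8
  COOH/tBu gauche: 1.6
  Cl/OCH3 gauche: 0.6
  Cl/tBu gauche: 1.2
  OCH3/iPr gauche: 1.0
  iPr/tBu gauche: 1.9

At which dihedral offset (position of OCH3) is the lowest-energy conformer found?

OCH3 at 0° is eclipsed. COOH at 0° is eclipsed with OCH3 at 0° (2.4); Cl at 120° is eclipsed with tBu at 120° (3.1); iPr at 240° is eclipsed with H at 240° (2.2). Total 7.7 kcal/mol.
OCH3 at 60° is staggered. COOH at 0° is gauche with OCH3 at 60° (0.8); Cl at 120° is gauche with OCH3 at 60° (0.6); Cl at 120° is gauche with tBu at 180° (1.2); iPr at 240° is gauche with tBu at 180° (1.9). Total 4.5 kcal/mol.
OCH3 at 120° is eclipsed. COOH at 0° is eclipsed with H at 0° (1.8); Cl at 120° is eclipsed with OCH3 at 120° (2.4); iPr at 240° is eclipsed with tBu at 240° (5.7). Total 9.9 kcal/mol.
OCH3 at 180° is staggered. COOH at 0° is gauche with tBu at 300° (1.6); Cl at 120° is gauche with OCH3 at 180° (0.6); iPr at 240° is gauche with OCH3 at 180° (1.0); iPr at 240° is gauche with tBu at 300° (1.9). Total 5.1 kcal/mol.
OCH3 at 240° is eclipsed. COOH at 0° is eclipsed with tBu at 0° (4.0); Cl at 120° is eclipsed with H at 120° (1.4); iPr at 240° is eclipsed with OCH3 at 240° (2.9). Total 8.3 kcal/mol.
OCH3 at 300° is staggered. COOH at 0° is gauche with OCH3 at 300° (0.8); COOH at 0° is gauche with tBu at 60° (1.6); Cl at 120° is gauche with tBu at 60° (1.2); iPr at 240° is gauche with OCH3 at 300° (1.0). Total 4.6 kcal/mol.
The minimum (4.5 kcal/mol) occurs with OCH3 at 60°.

60°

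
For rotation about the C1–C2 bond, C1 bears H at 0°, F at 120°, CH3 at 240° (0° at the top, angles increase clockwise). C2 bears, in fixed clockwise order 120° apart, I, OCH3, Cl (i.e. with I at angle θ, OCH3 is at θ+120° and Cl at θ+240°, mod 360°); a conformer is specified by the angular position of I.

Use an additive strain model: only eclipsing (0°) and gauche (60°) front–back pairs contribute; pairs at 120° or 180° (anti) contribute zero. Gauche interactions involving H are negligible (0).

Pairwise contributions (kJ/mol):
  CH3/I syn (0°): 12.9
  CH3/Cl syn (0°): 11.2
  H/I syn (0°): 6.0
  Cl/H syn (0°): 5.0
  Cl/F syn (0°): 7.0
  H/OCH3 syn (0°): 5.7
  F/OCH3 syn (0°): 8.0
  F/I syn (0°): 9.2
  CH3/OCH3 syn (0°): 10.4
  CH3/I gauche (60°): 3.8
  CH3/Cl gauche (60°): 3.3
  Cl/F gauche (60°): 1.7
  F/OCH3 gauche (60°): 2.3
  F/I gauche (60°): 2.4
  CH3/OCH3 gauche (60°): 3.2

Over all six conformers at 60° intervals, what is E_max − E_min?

I at 0° (eclipsed): H–I eclipsed, F–OCH3 eclipsed, CH3–Cl eclipsed; 6.0 + 8.0 + 11.2 = 25.2 kJ/mol.
I at 60° (staggered): F–I gauche, F–OCH3 gauche, CH3–OCH3 gauche, CH3–Cl gauche; 2.4 + 2.3 + 3.2 + 3.3 = 11.2 kJ/mol.
I at 120° (eclipsed): H–Cl eclipsed, F–I eclipsed, CH3–OCH3 eclipsed; 5.0 + 9.2 + 10.4 = 24.6 kJ/mol.
I at 180° (staggered): F–I gauche, F–Cl gauche, CH3–I gauche, CH3–OCH3 gauche; 2.4 + 1.7 + 3.8 + 3.2 = 11.1 kJ/mol.
I at 240° (eclipsed): H–OCH3 eclipsed, F–Cl eclipsed, CH3–I eclipsed; 5.7 + 7.0 + 12.9 = 25.6 kJ/mol.
I at 300° (staggered): F–OCH3 gauche, F–Cl gauche, CH3–I gauche, CH3–Cl gauche; 2.3 + 1.7 + 3.8 + 3.3 = 11.1 kJ/mol.
Max at 240° (25.6 kJ/mol), min at 180° (11.1 kJ/mol); barrier = 14.5 kJ/mol.

14.5 kJ/mol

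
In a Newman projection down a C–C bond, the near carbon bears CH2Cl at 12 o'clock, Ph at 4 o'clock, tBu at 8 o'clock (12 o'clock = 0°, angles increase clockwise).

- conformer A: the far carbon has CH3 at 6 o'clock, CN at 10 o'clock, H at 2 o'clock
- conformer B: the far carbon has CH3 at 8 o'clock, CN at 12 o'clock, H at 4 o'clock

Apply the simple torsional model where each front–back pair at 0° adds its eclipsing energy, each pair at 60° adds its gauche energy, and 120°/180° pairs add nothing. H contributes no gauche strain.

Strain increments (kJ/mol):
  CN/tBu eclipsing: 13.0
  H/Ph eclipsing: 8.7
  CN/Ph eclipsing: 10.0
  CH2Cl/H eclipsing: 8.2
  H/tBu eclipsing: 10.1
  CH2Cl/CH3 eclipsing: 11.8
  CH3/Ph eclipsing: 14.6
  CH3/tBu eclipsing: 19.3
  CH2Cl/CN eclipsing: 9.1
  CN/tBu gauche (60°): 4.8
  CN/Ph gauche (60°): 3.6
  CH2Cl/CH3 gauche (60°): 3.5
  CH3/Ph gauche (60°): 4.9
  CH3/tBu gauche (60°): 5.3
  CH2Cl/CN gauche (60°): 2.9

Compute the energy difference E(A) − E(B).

-19.2 kJ/mol

A (staggered): CH2Cl(0°)/CN(300°) gauche 2.9; Ph(120°)/CH3(180°) gauche 4.9; tBu(240°)/CH3(180°) gauche 5.3; tBu(240°)/CN(300°) gauche 4.8 → 17.9 kJ/mol.
B (eclipsed): CH2Cl(0°)/CN(0°) eclipsed 9.1; Ph(120°)/H(120°) eclipsed 8.7; tBu(240°)/CH3(240°) eclipsed 19.3 → 37.1 kJ/mol.
E(A) − E(B) = 17.9 − 37.1 = -19.2 kJ/mol.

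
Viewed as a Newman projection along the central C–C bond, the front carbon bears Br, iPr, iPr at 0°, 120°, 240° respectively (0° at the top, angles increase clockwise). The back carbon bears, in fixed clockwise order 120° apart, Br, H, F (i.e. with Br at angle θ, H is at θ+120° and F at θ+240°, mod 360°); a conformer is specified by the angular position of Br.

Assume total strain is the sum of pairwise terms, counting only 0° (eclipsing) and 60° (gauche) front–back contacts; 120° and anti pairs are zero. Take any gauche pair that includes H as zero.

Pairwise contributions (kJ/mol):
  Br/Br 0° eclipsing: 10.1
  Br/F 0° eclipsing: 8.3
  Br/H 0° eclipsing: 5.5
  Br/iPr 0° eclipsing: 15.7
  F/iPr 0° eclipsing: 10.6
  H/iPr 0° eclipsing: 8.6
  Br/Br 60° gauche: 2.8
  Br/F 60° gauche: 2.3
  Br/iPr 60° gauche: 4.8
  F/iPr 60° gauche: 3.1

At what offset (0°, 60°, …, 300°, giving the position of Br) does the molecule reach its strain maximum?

120°

Br at 0° (eclipsed): Br–Br eclipsed, iPr–H eclipsed, iPr–F eclipsed; 10.1 + 8.6 + 10.6 = 29.3 kJ/mol.
Br at 60° (staggered): Br–Br gauche, Br–F gauche, iPr–Br gauche, iPr–F gauche; 2.8 + 2.3 + 4.8 + 3.1 = 13.0 kJ/mol.
Br at 120° (eclipsed): Br–F eclipsed, iPr–Br eclipsed, iPr–H eclipsed; 8.3 + 15.7 + 8.6 = 32.6 kJ/mol.
Br at 180° (staggered): Br–F gauche, iPr–Br gauche, iPr–F gauche, iPr–Br gauche; 2.3 + 4.8 + 3.1 + 4.8 = 15.0 kJ/mol.
Br at 240° (eclipsed): Br–H eclipsed, iPr–F eclipsed, iPr–Br eclipsed; 5.5 + 10.6 + 15.7 = 31.8 kJ/mol.
Br at 300° (staggered): Br–Br gauche, iPr–F gauche, iPr–Br gauche, iPr–F gauche; 2.8 + 3.1 + 4.8 + 3.1 = 13.8 kJ/mol.
The maximum (32.6 kJ/mol) occurs with Br at 120°.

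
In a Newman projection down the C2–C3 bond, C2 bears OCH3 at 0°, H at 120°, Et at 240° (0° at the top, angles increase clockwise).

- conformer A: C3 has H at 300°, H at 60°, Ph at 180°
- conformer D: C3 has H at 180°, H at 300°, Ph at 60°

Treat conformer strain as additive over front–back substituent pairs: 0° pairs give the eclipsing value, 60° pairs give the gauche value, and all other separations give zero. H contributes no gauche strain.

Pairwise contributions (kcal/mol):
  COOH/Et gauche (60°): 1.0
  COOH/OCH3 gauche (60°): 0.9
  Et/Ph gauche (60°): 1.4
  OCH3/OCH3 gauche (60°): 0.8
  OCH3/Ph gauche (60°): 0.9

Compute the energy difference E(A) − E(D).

A (staggered): Et(240°)/Ph(180°) gauche 1.4 → 1.4 kcal/mol.
D (staggered): OCH3(0°)/Ph(60°) gauche 0.9 → 0.9 kcal/mol.
E(A) − E(D) = 1.4 − 0.9 = +0.5 kcal/mol.

+0.5 kcal/mol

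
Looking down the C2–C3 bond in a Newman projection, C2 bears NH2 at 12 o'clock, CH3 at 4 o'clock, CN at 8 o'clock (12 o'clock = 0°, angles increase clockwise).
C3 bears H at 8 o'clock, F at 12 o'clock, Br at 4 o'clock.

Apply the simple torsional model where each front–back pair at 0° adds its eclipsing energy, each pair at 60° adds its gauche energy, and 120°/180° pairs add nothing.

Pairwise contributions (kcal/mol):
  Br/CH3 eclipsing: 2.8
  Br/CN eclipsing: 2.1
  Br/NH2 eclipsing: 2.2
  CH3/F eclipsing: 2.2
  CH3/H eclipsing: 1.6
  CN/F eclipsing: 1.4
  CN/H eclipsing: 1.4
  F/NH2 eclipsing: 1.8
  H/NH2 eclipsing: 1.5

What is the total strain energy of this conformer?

This conformer (eclipsed): NH2(0°)/F(0°) eclipsed 1.8; CH3(120°)/Br(120°) eclipsed 2.8; CN(240°)/H(240°) eclipsed 1.4 → 6.0 kcal/mol.

6.0 kcal/mol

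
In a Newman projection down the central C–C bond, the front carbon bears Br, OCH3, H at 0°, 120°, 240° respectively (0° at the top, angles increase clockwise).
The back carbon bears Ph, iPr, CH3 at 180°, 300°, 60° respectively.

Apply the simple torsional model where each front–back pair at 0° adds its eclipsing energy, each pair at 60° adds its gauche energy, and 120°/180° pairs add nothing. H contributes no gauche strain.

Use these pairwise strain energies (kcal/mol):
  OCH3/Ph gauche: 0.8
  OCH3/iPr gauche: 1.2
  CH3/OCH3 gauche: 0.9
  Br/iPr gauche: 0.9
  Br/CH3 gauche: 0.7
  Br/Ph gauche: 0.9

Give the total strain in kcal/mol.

3.3 kcal/mol

This conformer (staggered): Br(0°)/iPr(300°) gauche 0.9; Br(0°)/CH3(60°) gauche 0.7; OCH3(120°)/Ph(180°) gauche 0.8; OCH3(120°)/CH3(60°) gauche 0.9 → 3.3 kcal/mol.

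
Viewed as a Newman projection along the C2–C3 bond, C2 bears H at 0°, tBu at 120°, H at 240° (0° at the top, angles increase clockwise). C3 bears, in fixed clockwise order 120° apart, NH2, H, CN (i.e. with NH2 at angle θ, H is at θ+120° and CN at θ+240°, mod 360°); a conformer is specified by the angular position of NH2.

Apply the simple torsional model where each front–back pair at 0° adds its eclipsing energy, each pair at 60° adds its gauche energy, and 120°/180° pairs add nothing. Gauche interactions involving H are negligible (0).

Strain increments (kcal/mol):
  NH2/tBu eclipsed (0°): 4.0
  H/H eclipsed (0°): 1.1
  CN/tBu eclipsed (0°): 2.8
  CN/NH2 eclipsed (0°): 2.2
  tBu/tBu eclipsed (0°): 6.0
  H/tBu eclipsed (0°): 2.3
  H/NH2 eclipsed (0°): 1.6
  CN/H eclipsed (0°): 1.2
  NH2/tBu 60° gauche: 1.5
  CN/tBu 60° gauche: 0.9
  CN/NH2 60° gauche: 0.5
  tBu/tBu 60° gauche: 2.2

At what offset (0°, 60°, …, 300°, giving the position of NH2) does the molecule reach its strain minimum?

300°

NH2 at 0° (eclipsed): H–NH2 eclipsed, tBu–H eclipsed, H–CN eclipsed; 1.6 + 2.3 + 1.2 = 5.1 kcal/mol.
NH2 at 60° (staggered): tBu–NH2 gauche; 1.5 = 1.5 kcal/mol.
NH2 at 120° (eclipsed): H–CN eclipsed, tBu–NH2 eclipsed, H–H eclipsed; 1.2 + 4.0 + 1.1 = 6.3 kcal/mol.
NH2 at 180° (staggered): tBu–NH2 gauche, tBu–CN gauche; 1.5 + 0.9 = 2.4 kcal/mol.
NH2 at 240° (eclipsed): H–H eclipsed, tBu–CN eclipsed, H–NH2 eclipsed; 1.1 + 2.8 + 1.6 = 5.5 kcal/mol.
NH2 at 300° (staggered): tBu–CN gauche; 0.9 = 0.9 kcal/mol.
The minimum (0.9 kcal/mol) occurs with NH2 at 300°.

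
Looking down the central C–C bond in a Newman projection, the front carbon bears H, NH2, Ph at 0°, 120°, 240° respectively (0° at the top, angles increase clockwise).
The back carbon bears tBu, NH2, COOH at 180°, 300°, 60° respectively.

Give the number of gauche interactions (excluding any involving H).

4

Non-H gauche pairs: NH2(120°)/tBu(180°); NH2(120°)/COOH(60°); Ph(240°)/tBu(180°); Ph(240°)/NH2(300°) — 4 interactions.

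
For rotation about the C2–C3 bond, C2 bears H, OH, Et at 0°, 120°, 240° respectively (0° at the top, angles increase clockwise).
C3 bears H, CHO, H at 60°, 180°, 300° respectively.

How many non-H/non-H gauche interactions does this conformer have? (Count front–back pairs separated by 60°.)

2

Non-H gauche pairs: OH(120°)/CHO(180°); Et(240°)/CHO(180°) — 2 interactions.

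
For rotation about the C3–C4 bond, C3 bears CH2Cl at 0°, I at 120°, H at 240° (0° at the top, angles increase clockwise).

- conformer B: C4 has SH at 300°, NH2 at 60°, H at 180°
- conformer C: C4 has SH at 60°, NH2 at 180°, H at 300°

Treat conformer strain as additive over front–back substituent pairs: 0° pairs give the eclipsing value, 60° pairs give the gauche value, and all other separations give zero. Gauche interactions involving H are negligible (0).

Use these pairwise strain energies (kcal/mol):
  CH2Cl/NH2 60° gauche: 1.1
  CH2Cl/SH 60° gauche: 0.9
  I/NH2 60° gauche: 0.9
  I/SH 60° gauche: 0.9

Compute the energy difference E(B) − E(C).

B (staggered): CH2Cl–SH gauche, CH2Cl–NH2 gauche, I–NH2 gauche; 0.9 + 1.1 + 0.9 = 2.9 kcal/mol.
C (staggered): CH2Cl–SH gauche, I–SH gauche, I–NH2 gauche; 0.9 + 0.9 + 0.9 = 2.7 kcal/mol.
E(B) − E(C) = 2.9 − 2.7 = +0.2 kcal/mol.

+0.2 kcal/mol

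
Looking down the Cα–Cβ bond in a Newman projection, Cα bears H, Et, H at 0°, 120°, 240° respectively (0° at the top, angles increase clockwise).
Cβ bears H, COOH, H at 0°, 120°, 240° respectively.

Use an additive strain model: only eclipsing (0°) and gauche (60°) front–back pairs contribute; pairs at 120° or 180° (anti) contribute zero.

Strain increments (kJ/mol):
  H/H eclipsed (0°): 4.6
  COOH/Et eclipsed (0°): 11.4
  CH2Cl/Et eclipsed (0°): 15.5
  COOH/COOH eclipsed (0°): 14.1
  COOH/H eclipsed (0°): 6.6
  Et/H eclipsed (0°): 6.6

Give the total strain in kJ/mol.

This conformer is eclipsed. H at 0° is eclipsed with H at 0° (4.6); Et at 120° is eclipsed with COOH at 120° (11.4); H at 240° is eclipsed with H at 240° (4.6). Total 20.6 kJ/mol.

20.6 kJ/mol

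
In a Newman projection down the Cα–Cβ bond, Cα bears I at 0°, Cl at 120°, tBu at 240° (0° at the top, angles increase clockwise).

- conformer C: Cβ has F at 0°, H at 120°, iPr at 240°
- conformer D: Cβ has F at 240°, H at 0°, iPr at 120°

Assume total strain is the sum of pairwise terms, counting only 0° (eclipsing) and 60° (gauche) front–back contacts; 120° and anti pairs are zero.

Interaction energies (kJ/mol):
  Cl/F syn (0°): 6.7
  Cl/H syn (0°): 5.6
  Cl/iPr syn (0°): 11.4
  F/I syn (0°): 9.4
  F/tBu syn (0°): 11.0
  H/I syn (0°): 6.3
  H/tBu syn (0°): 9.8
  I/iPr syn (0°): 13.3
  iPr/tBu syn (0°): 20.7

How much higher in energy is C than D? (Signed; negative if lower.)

C is eclipsed. I at 0° is eclipsed with F at 0° (9.4); Cl at 120° is eclipsed with H at 120° (5.6); tBu at 240° is eclipsed with iPr at 240° (20.7). Total 35.7 kJ/mol.
D is eclipsed. I at 0° is eclipsed with H at 0° (6.3); Cl at 120° is eclipsed with iPr at 120° (11.4); tBu at 240° is eclipsed with F at 240° (11.0). Total 28.7 kJ/mol.
E(C) − E(D) = 35.7 − 28.7 = +7.0 kJ/mol.

+7.0 kJ/mol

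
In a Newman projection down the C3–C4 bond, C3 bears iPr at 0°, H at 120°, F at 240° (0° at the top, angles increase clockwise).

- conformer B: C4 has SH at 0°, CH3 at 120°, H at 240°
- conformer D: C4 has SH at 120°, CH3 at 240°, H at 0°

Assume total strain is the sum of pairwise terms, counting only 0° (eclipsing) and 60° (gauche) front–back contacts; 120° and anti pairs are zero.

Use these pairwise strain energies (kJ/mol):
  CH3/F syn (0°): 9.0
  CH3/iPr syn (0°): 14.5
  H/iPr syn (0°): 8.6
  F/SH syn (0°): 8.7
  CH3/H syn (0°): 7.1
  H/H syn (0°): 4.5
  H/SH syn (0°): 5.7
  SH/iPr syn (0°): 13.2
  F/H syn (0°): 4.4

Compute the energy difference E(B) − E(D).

+1.4 kJ/mol

B (eclipsed): iPr–SH eclipsed, H–CH3 eclipsed, F–H eclipsed; 13.2 + 7.1 + 4.4 = 24.7 kJ/mol.
D (eclipsed): iPr–H eclipsed, H–SH eclipsed, F–CH3 eclipsed; 8.6 + 5.7 + 9.0 = 23.3 kJ/mol.
E(B) − E(D) = 24.7 − 23.3 = +1.4 kJ/mol.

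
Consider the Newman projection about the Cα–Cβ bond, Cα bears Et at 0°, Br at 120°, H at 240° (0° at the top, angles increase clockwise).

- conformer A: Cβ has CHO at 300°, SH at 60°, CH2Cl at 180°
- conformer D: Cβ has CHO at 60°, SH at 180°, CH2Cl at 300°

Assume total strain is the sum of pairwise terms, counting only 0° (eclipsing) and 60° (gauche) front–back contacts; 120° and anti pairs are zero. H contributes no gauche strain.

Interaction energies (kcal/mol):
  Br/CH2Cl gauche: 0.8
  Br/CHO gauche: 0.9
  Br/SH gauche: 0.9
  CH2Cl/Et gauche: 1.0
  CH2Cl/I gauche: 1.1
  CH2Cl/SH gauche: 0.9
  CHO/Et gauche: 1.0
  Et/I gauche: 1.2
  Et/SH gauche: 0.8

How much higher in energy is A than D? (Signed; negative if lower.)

A (staggered): Et–CHO gauche, Et–SH gauche, Br–SH gauche, Br–CH2Cl gauche; 1.0 + 0.8 + 0.9 + 0.8 = 3.5 kcal/mol.
D (staggered): Et–CHO gauche, Et–CH2Cl gauche, Br–CHO gauche, Br–SH gauche; 1.0 + 1.0 + 0.9 + 0.9 = 3.8 kcal/mol.
E(A) − E(D) = 3.5 − 3.8 = -0.3 kcal/mol.

-0.3 kcal/mol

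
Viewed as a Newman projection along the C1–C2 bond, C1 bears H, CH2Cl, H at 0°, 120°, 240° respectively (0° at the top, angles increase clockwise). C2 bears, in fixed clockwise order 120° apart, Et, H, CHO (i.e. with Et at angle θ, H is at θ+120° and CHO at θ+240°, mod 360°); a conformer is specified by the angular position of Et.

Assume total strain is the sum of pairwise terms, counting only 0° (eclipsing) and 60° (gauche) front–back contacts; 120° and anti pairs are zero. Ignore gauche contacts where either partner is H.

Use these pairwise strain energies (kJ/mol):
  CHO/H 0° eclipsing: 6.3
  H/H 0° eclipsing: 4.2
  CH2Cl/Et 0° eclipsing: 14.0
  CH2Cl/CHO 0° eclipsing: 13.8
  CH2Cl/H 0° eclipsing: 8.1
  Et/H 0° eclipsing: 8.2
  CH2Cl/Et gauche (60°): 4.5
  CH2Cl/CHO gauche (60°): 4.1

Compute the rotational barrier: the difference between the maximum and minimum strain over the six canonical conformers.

22.1 kJ/mol

Et at 0° (eclipsed): H–Et eclipsed, CH2Cl–H eclipsed, H–CHO eclipsed; 8.2 + 8.1 + 6.3 = 22.6 kJ/mol.
Et at 60° (staggered): CH2Cl–Et gauche; 4.5 = 4.5 kJ/mol.
Et at 120° (eclipsed): H–CHO eclipsed, CH2Cl–Et eclipsed, H–H eclipsed; 6.3 + 14.0 + 4.2 = 24.5 kJ/mol.
Et at 180° (staggered): CH2Cl–Et gauche, CH2Cl–CHO gauche; 4.5 + 4.1 = 8.6 kJ/mol.
Et at 240° (eclipsed): H–H eclipsed, CH2Cl–CHO eclipsed, H–Et eclipsed; 4.2 + 13.8 + 8.2 = 26.2 kJ/mol.
Et at 300° (staggered): CH2Cl–CHO gauche; 4.1 = 4.1 kJ/mol.
Max at 240° (26.2 kJ/mol), min at 300° (4.1 kJ/mol); barrier = 22.1 kJ/mol.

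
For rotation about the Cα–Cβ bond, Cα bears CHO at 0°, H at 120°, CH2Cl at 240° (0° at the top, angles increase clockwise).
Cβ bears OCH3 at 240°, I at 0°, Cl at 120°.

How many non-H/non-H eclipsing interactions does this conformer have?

2

Non-H eclipsing pairs: CHO(0°)/I(0°); CH2Cl(240°)/OCH3(240°) — 2 interactions.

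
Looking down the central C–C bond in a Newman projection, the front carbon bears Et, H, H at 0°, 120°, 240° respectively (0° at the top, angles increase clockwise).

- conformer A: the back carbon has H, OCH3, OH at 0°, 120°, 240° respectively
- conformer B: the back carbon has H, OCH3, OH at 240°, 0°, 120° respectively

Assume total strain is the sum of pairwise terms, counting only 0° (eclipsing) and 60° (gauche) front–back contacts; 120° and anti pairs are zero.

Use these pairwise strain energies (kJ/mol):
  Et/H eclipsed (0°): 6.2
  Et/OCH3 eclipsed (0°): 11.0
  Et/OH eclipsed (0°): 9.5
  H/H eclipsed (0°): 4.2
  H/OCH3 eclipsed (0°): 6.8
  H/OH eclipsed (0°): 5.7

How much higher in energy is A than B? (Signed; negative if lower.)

A (eclipsed): Et(0°)/H(0°) eclipsed 6.2; H(120°)/OCH3(120°) eclipsed 6.8; H(240°)/OH(240°) eclipsed 5.7 → 18.7 kJ/mol.
B (eclipsed): Et(0°)/OCH3(0°) eclipsed 11.0; H(120°)/OH(120°) eclipsed 5.7; H(240°)/H(240°) eclipsed 4.2 → 20.9 kJ/mol.
E(A) − E(B) = 18.7 − 20.9 = -2.2 kJ/mol.

-2.2 kJ/mol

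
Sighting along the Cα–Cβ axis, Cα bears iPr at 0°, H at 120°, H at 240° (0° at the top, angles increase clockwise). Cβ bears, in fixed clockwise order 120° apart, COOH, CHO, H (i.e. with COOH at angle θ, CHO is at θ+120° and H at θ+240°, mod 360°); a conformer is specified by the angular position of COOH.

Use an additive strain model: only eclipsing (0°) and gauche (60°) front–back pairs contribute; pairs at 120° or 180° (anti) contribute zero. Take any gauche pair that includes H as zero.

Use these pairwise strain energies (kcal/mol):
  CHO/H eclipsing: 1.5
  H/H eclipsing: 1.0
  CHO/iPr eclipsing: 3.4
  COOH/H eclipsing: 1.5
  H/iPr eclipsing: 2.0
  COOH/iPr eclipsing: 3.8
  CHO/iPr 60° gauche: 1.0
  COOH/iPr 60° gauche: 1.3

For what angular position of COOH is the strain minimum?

COOH at 0° (eclipsed): iPr–COOH eclipsed, H–CHO eclipsed, H–H eclipsed; 3.8 + 1.5 + 1.0 = 6.3 kcal/mol.
COOH at 60° (staggered): iPr–COOH gauche; 1.3 = 1.3 kcal/mol.
COOH at 120° (eclipsed): iPr–H eclipsed, H–COOH eclipsed, H–CHO eclipsed; 2.0 + 1.5 + 1.5 = 5.0 kcal/mol.
COOH at 180° (staggered): iPr–CHO gauche; 1.0 = 1.0 kcal/mol.
COOH at 240° (eclipsed): iPr–CHO eclipsed, H–H eclipsed, H–COOH eclipsed; 3.4 + 1.0 + 1.5 = 5.9 kcal/mol.
COOH at 300° (staggered): iPr–COOH gauche, iPr–CHO gauche; 1.3 + 1.0 = 2.3 kcal/mol.
The minimum (1.0 kcal/mol) occurs with COOH at 180°.

180°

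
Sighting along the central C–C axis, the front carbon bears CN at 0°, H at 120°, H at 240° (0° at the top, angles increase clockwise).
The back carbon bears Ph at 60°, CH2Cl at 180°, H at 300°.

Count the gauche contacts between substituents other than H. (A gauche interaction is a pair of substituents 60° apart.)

Non-H gauche pairs: CN(0°)/Ph(60°) — 1 interaction.

1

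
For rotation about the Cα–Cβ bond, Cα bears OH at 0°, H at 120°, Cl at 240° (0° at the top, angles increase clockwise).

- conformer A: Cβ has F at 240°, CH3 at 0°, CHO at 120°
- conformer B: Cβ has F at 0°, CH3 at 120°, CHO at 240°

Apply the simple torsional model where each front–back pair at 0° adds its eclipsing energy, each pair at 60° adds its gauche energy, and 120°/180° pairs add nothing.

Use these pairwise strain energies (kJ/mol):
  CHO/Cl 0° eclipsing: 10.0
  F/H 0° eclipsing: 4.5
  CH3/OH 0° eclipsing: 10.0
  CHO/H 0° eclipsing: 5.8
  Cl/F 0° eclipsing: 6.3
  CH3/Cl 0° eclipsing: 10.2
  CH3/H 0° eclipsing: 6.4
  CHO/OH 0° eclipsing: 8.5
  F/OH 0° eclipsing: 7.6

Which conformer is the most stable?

A is eclipsed. OH at 0° is eclipsed with CH3 at 0° (10.0); H at 120° is eclipsed with CHO at 120° (5.8); Cl at 240° is eclipsed with F at 240° (6.3). Total 22.1 kJ/mol.
B is eclipsed. OH at 0° is eclipsed with F at 0° (7.6); H at 120° is eclipsed with CH3 at 120° (6.4); Cl at 240° is eclipsed with CHO at 240° (10.0). Total 24.0 kJ/mol.
A has the lowest total (22.1 kJ/mol).

A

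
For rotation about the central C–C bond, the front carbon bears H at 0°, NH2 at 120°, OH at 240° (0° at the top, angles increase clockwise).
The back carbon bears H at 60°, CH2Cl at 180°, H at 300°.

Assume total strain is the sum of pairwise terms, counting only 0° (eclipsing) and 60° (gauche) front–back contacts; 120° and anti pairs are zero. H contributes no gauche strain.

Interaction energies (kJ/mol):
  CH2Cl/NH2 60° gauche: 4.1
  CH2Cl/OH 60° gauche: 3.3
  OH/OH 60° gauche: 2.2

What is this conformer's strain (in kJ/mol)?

This conformer is staggered. NH2 at 120° is gauche with CH2Cl at 180° (4.1); OH at 240° is gauche with CH2Cl at 180° (3.3). Total 7.4 kJ/mol.

7.4 kJ/mol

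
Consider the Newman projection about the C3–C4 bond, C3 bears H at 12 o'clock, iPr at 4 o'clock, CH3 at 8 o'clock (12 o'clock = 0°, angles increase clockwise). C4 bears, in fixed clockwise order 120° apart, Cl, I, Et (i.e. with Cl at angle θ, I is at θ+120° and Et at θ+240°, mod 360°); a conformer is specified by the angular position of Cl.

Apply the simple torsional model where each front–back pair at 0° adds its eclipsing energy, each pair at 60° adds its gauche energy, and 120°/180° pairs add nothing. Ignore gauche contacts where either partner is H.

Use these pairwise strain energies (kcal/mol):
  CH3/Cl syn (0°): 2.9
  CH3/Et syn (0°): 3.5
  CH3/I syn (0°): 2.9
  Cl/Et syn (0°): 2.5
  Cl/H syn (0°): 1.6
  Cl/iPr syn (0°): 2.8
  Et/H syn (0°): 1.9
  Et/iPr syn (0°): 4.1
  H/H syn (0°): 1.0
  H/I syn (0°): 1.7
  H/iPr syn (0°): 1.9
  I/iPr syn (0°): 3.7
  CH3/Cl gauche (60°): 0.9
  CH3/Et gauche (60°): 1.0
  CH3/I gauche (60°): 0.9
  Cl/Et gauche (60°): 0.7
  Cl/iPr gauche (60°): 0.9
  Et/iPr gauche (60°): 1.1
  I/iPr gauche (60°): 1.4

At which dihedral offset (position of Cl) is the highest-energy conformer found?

0°

Cl at 0° (eclipsed): H(0°)/Cl(0°) eclipsed 1.6; iPr(120°)/I(120°) eclipsed 3.7; CH3(240°)/Et(240°) eclipsed 3.5 → 8.8 kcal/mol.
Cl at 60° (staggered): iPr(120°)/Cl(60°) gauche 0.9; iPr(120°)/I(180°) gauche 1.4; CH3(240°)/I(180°) gauche 0.9; CH3(240°)/Et(300°) gauche 1.0 → 4.2 kcal/mol.
Cl at 120° (eclipsed): H(0°)/Et(0°) eclipsed 1.9; iPr(120°)/Cl(120°) eclipsed 2.8; CH3(240°)/I(240°) eclipsed 2.9 → 7.6 kcal/mol.
Cl at 180° (staggered): iPr(120°)/Cl(180°) gauche 0.9; iPr(120°)/Et(60°) gauche 1.1; CH3(240°)/Cl(180°) gauche 0.9; CH3(240°)/I(300°) gauche 0.9 → 3.8 kcal/mol.
Cl at 240° (eclipsed): H(0°)/I(0°) eclipsed 1.7; iPr(120°)/Et(120°) eclipsed 4.1; CH3(240°)/Cl(240°) eclipsed 2.9 → 8.7 kcal/mol.
Cl at 300° (staggered): iPr(120°)/I(60°) gauche 1.4; iPr(120°)/Et(180°) gauche 1.1; CH3(240°)/Cl(300°) gauche 0.9; CH3(240°)/Et(180°) gauche 1.0 → 4.4 kcal/mol.
The maximum (8.8 kcal/mol) occurs with Cl at 0°.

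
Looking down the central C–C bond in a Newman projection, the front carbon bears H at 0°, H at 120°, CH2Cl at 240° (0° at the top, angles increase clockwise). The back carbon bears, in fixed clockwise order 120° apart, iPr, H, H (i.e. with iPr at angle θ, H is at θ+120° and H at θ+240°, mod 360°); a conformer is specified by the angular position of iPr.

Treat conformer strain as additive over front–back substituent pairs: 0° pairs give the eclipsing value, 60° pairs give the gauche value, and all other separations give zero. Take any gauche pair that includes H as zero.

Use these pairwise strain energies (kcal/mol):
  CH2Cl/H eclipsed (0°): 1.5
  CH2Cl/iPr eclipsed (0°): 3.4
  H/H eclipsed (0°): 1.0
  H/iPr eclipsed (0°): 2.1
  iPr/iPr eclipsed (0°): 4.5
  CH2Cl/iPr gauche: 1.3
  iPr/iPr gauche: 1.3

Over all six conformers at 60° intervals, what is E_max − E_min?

iPr at 0° (eclipsed): H–iPr eclipsed, H–H eclipsed, CH2Cl–H eclipsed; 2.1 + 1.0 + 1.5 = 4.6 kcal/mol.
iPr at 60° (staggered): no non-H gauche contacts → 0.0 kcal/mol.
iPr at 120° (eclipsed): H–H eclipsed, H–iPr eclipsed, CH2Cl–H eclipsed; 1.0 + 2.1 + 1.5 = 4.6 kcal/mol.
iPr at 180° (staggered): CH2Cl–iPr gauche; 1.3 = 1.3 kcal/mol.
iPr at 240° (eclipsed): H–H eclipsed, H–H eclipsed, CH2Cl–iPr eclipsed; 1.0 + 1.0 + 3.4 = 5.4 kcal/mol.
iPr at 300° (staggered): CH2Cl–iPr gauche; 1.3 = 1.3 kcal/mol.
Max at 240° (5.4 kcal/mol), min at 60° (0.0 kcal/mol); barrier = 5.4 kcal/mol.

5.4 kcal/mol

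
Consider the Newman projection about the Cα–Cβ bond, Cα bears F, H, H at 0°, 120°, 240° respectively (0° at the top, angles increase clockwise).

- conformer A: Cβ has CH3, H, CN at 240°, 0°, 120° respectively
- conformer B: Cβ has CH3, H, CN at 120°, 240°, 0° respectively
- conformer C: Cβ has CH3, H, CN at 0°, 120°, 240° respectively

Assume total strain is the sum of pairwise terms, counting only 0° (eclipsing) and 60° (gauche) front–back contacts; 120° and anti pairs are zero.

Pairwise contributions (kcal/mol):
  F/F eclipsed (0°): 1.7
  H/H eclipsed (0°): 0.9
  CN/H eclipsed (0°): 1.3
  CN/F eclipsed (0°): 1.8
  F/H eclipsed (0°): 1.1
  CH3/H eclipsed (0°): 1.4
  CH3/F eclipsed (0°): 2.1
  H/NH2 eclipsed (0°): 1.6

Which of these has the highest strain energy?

A (eclipsed): F(0°)/H(0°) eclipsed 1.1; H(120°)/CN(120°) eclipsed 1.3; H(240°)/CH3(240°) eclipsed 1.4 → 3.8 kcal/mol.
B (eclipsed): F(0°)/CN(0°) eclipsed 1.8; H(120°)/CH3(120°) eclipsed 1.4; H(240°)/H(240°) eclipsed 0.9 → 4.1 kcal/mol.
C (eclipsed): F(0°)/CH3(0°) eclipsed 2.1; H(120°)/H(120°) eclipsed 0.9; H(240°)/CN(240°) eclipsed 1.3 → 4.3 kcal/mol.
C has the highest total (4.3 kcal/mol).

C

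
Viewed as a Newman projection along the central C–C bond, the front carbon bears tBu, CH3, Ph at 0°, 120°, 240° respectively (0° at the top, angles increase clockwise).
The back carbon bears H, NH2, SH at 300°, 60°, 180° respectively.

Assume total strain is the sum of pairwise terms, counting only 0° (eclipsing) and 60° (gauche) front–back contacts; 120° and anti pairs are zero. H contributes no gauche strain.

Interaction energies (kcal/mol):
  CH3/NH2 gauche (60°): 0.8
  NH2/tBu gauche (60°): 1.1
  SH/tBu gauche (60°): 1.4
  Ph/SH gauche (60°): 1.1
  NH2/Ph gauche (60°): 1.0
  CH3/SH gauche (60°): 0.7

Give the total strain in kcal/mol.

3.7 kcal/mol

This conformer (staggered): tBu(0°)/NH2(60°) gauche 1.1; CH3(120°)/NH2(60°) gauche 0.8; CH3(120°)/SH(180°) gauche 0.7; Ph(240°)/SH(180°) gauche 1.1 → 3.7 kcal/mol.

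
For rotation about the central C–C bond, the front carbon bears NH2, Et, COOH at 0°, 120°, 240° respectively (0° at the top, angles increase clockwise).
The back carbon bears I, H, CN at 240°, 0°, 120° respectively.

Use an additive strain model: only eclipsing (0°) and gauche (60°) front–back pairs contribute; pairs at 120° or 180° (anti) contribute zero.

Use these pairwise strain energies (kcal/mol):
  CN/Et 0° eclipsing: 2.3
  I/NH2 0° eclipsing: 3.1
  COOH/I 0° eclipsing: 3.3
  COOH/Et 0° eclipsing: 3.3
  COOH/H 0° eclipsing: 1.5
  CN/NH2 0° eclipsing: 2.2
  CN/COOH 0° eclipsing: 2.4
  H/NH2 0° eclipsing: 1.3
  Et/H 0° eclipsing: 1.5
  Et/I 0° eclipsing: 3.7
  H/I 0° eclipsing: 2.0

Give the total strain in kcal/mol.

6.9 kcal/mol

This conformer (eclipsed): NH2–H eclipsed, Et–CN eclipsed, COOH–I eclipsed; 1.3 + 2.3 + 3.3 = 6.9 kcal/mol.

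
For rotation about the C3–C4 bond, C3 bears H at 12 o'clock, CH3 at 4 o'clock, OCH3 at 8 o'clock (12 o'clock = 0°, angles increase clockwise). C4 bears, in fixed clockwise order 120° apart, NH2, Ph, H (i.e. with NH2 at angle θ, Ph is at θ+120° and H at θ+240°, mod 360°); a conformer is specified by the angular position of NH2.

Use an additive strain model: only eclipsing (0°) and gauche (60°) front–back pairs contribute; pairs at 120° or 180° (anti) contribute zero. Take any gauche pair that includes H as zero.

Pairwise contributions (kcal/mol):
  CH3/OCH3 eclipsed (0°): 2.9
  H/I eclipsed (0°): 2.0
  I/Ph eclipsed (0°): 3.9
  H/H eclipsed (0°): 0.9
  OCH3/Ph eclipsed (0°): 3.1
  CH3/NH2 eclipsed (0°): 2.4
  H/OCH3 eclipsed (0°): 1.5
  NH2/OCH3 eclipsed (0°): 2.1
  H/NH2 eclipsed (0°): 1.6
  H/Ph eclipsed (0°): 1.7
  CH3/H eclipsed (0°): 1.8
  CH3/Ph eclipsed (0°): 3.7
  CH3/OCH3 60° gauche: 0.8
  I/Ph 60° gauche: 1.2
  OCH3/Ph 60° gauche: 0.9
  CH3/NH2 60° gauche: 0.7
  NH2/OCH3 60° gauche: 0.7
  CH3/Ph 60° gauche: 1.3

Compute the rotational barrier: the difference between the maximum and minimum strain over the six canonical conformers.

4.8 kcal/mol

NH2 at 0° (eclipsed): H(0°)/NH2(0°) eclipsed 1.6; CH3(120°)/Ph(120°) eclipsed 3.7; OCH3(240°)/H(240°) eclipsed 1.5 → 6.8 kcal/mol.
NH2 at 60° (staggered): CH3(120°)/NH2(60°) gauche 0.7; CH3(120°)/Ph(180°) gauche 1.3; OCH3(240°)/Ph(180°) gauche 0.9 → 2.9 kcal/mol.
NH2 at 120° (eclipsed): H(0°)/H(0°) eclipsed 0.9; CH3(120°)/NH2(120°) eclipsed 2.4; OCH3(240°)/Ph(240°) eclipsed 3.1 → 6.4 kcal/mol.
NH2 at 180° (staggered): CH3(120°)/NH2(180°) gauche 0.7; OCH3(240°)/NH2(180°) gauche 0.7; OCH3(240°)/Ph(300°) gauche 0.9 → 2.3 kcal/mol.
NH2 at 240° (eclipsed): H(0°)/Ph(0°) eclipsed 1.7; CH3(120°)/H(120°) eclipsed 1.8; OCH3(240°)/NH2(240°) eclipsed 2.1 → 5.6 kcal/mol.
NH2 at 300° (staggered): CH3(120°)/Ph(60°) gauche 1.3; OCH3(240°)/NH2(300°) gauche 0.7 → 2.0 kcal/mol.
Max at 0° (6.8 kcal/mol), min at 300° (2.0 kcal/mol); barrier = 4.8 kcal/mol.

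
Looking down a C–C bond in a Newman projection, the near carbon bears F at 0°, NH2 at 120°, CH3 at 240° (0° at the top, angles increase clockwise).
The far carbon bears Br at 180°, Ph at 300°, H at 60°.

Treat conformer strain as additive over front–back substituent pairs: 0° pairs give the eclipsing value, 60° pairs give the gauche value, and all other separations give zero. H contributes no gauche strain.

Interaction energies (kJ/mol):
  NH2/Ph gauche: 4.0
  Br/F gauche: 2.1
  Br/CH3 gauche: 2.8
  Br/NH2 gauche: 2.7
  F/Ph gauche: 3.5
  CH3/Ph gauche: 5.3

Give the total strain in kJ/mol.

14.3 kJ/mol

This conformer (staggered): F(0°)/Ph(300°) gauche 3.5; NH2(120°)/Br(180°) gauche 2.7; CH3(240°)/Br(180°) gauche 2.8; CH3(240°)/Ph(300°) gauche 5.3 → 14.3 kJ/mol.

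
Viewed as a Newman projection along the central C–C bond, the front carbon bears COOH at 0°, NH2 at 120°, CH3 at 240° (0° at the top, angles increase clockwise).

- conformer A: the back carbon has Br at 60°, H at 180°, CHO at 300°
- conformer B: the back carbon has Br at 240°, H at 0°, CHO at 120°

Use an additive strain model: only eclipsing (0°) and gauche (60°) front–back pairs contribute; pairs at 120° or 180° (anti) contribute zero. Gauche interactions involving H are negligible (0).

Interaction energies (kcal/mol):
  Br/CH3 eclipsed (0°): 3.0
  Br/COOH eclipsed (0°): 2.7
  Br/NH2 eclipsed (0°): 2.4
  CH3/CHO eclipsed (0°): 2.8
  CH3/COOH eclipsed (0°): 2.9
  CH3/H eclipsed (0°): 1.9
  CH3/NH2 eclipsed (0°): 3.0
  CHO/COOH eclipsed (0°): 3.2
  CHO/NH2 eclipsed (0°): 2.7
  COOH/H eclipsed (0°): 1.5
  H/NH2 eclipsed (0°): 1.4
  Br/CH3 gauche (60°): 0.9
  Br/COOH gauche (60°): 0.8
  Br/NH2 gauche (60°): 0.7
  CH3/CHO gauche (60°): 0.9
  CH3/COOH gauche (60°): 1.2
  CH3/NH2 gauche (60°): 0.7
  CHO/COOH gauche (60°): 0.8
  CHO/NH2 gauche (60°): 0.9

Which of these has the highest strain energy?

B

A (staggered): COOH–Br gauche, COOH–CHO gauche, NH2–Br gauche, CH3–CHO gauche; 0.8 + 0.8 + 0.7 + 0.9 = 3.2 kcal/mol.
B (eclipsed): COOH–H eclipsed, NH2–CHO eclipsed, CH3–Br eclipsed; 1.5 + 2.7 + 3.0 = 7.2 kcal/mol.
B has the highest total (7.2 kcal/mol).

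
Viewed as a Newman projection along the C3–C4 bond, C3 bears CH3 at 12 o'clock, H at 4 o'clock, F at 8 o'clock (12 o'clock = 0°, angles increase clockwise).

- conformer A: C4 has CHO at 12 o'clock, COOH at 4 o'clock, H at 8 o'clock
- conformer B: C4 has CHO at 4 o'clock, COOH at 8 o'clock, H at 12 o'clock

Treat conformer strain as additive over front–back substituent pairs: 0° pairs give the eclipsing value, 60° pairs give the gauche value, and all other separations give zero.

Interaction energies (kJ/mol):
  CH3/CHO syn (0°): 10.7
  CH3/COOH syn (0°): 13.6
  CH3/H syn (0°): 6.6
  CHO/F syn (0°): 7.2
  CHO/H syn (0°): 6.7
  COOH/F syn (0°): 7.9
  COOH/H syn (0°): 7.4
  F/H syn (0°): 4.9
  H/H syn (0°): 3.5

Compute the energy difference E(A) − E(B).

+1.8 kJ/mol

A is eclipsed. CH3 at 0° is eclipsed with CHO at 0° (10.7); H at 120° is eclipsed with COOH at 120° (7.4); F at 240° is eclipsed with H at 240° (4.9). Total 23.0 kJ/mol.
B is eclipsed. CH3 at 0° is eclipsed with H at 0° (6.6); H at 120° is eclipsed with CHO at 120° (6.7); F at 240° is eclipsed with COOH at 240° (7.9). Total 21.2 kJ/mol.
E(A) − E(B) = 23.0 − 21.2 = +1.8 kJ/mol.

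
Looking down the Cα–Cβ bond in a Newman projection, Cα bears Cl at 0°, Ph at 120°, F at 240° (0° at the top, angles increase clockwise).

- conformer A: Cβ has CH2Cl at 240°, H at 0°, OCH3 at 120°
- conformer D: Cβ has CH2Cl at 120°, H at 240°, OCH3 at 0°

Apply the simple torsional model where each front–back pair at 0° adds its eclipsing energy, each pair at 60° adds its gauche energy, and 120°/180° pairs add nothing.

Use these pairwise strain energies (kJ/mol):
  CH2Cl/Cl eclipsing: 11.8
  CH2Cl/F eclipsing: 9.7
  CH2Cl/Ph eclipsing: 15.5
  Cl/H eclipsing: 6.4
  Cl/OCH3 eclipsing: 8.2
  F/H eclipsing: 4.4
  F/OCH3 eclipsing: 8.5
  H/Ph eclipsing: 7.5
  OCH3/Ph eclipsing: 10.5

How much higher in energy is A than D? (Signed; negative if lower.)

-1.5 kJ/mol

A (eclipsed): Cl–H eclipsed, Ph–OCH3 eclipsed, F–CH2Cl eclipsed; 6.4 + 10.5 + 9.7 = 26.6 kJ/mol.
D (eclipsed): Cl–OCH3 eclipsed, Ph–CH2Cl eclipsed, F–H eclipsed; 8.2 + 15.5 + 4.4 = 28.1 kJ/mol.
E(A) − E(D) = 26.6 − 28.1 = -1.5 kJ/mol.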